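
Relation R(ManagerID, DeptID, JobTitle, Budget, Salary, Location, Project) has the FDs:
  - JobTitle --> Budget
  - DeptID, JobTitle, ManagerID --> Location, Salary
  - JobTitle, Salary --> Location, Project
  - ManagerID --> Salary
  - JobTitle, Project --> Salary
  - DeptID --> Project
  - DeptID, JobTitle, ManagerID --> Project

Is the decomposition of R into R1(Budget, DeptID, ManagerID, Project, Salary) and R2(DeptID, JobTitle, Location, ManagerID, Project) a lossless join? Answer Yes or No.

No

Common attributes: {DeptID, ManagerID, Project}; their closure is {DeptID, ManagerID, Project, Salary}.
R1 ⊄ {DeptID, ManagerID, Project, Salary} and R2 ⊄ {DeptID, ManagerID, Project, Salary}, so the split is lossy.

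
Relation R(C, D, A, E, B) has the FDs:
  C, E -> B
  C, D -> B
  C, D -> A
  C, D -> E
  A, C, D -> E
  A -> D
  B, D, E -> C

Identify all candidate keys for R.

Closure of {A, C} is {A, B, C, D, E}, the whole schema; {A, C} is a candidate key.
Closure of {C, D} is {A, B, C, D, E}, the whole schema; {C, D} is a candidate key.
Closure of {A, B, E} is {A, B, C, D, E}, the whole schema; {A, B, E} is a candidate key.
Closure of {B, D, E} is {A, B, C, D, E}, the whole schema; {B, D, E} is a candidate key.
No proper subset of any of these is a key, and no other minimal superkey exists.

{A, B, E}, {A, C}, {B, D, E}, {C, D}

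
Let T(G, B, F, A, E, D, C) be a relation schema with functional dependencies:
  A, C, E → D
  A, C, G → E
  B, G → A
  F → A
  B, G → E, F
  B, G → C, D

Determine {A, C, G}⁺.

{A, C, D, E, G}

Start with {A, C, G}.
A, C, G → E applies; add {E} → now {A, C, E, G}.
A, C, E → D applies; add {D} → now {A, C, D, E, G}.
No further FD applies.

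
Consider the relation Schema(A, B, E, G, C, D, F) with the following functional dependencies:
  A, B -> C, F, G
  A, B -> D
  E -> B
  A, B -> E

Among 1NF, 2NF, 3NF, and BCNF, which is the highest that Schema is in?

3NF

Candidate keys: {A, B}, {A, E}. Prime attributes: {A, B, E}.
For E -> B we have {E}⁺ = {B, E}; {E} is not a superkey, so BCNF fails.
But every attribute on its right side ({B}) is prime, and the same holds for every other non-superkey FD, so 3NF still holds.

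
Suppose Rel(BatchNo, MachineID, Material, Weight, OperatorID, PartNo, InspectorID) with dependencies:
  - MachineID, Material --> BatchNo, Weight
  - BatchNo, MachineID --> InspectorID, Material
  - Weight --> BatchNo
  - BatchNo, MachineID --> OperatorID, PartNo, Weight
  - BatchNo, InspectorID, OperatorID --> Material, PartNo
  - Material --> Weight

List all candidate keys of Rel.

{BatchNo, MachineID}, {MachineID, Material}, {MachineID, Weight}

Attributes never on any right-hand side: {MachineID} — every candidate key must contain it.
{BatchNo, MachineID} is a candidate key since {BatchNo, MachineID}⁺ = {BatchNo, InspectorID, MachineID, Material, OperatorID, PartNo, Weight} covers every attribute.
{MachineID, Material} is a candidate key since {MachineID, Material}⁺ = {BatchNo, InspectorID, MachineID, Material, OperatorID, PartNo, Weight} covers every attribute.
{MachineID, Weight} is a candidate key since {MachineID, Weight}⁺ = {BatchNo, InspectorID, MachineID, Material, OperatorID, PartNo, Weight} covers every attribute.
These are minimal and exhaustive — every other superkey contains one of them.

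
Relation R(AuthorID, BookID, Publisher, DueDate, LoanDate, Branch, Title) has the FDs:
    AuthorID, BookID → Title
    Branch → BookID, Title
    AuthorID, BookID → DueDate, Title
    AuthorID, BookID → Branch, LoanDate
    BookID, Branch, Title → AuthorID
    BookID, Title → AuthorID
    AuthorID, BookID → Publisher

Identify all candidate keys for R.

{AuthorID, BookID}, {BookID, Title}, {Branch}

{Branch}⁺ = {AuthorID, BookID, Branch, DueDate, LoanDate, Publisher, Title}, which is every attribute, so {Branch} is a candidate key.
{AuthorID, BookID}⁺ = {AuthorID, BookID, Branch, DueDate, LoanDate, Publisher, Title}, which is every attribute, so {AuthorID, BookID} is a candidate key.
{BookID, Title}⁺ = {AuthorID, BookID, Branch, DueDate, LoanDate, Publisher, Title}, which is every attribute, so {BookID, Title} is a candidate key.
Any other superkey properly contains one of these, so there are no further candidate keys.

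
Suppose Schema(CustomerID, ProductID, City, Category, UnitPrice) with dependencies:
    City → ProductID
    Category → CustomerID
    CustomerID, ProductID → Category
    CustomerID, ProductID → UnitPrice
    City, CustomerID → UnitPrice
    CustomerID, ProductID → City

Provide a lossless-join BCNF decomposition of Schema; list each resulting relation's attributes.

{Category, City, UnitPrice}; {Category, CustomerID}; {City, ProductID}

Candidate keys of the original relation: {Category, City}, {Category, ProductID}, {City, CustomerID}, {CustomerID, ProductID}.
{Category, City, CustomerID, ProductID, UnitPrice}: {City} determines {City, ProductID} here but is not a superkey — split on City → ProductID, giving {City, ProductID} and {Category, City, CustomerID, UnitPrice}.
{City, ProductID}: every determinant is a superkey — BCNF.
{Category, City, CustomerID, UnitPrice}: {Category} determines {Category, CustomerID} here but is not a superkey — split on Category → CustomerID, giving {Category, CustomerID} and {Category, City, UnitPrice}.
{Category, CustomerID}: every determinant is a superkey — BCNF.
{Category, City, UnitPrice}: every determinant is a superkey — BCNF.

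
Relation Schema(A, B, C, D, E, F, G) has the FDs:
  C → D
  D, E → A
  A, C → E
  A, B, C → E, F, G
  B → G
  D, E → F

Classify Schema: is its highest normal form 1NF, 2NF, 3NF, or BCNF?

Candidate keys: {A, B, C}, {B, C, E}. Prime attributes: {A, B, C, E}.
For C → D we have {C}⁺ = {C, D}; {C} is not a superkey, so BCNF fails.
C → D determines the non-prime attribute {D} from a non-superkey — 3NF is violated.
The proper key subset {B} of {A, B, C} determines non-prime {G}, so the relation is not even in 2NF.

1NF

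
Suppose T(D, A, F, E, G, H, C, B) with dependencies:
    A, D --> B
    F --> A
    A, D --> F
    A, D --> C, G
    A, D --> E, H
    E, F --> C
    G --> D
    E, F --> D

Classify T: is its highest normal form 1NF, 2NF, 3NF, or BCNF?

3NF

Candidate keys: {A, D}, {A, G}, {D, F}, {E, F}, {F, G}. Prime attributes: {A, D, E, F, G}.
F --> A breaks BCNF: {F}⁺ = {A, F}, so {F} is not a superkey.
Its right-hand attributes {A} are all prime, as are those of every other non-superkey FD — the relation is in 3NF.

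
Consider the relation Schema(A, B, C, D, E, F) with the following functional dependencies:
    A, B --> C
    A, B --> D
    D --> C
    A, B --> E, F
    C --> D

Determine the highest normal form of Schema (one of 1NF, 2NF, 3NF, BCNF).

Candidate key: {A, B}. Prime attributes: {A, B}.
For D --> C we have {D}⁺ = {C, D}; {D} is not a superkey, so BCNF fails.
D --> C has non-prime {C} on the right and a non-superkey on the left, so 3NF fails.
No non-prime attribute depends on a proper subset of any candidate key, so 2NF holds.

2NF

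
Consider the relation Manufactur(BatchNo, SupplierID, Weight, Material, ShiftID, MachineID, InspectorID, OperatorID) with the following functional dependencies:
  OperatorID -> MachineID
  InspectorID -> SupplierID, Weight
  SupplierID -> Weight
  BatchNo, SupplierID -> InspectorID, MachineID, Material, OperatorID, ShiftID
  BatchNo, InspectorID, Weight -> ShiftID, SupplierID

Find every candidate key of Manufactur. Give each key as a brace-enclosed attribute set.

{BatchNo} never appears on the right of any FD, so every key must include it.
Closure of {BatchNo, InspectorID} is {BatchNo, InspectorID, MachineID, Material, OperatorID, ShiftID, SupplierID, Weight}, the whole schema; {BatchNo, InspectorID} is a candidate key.
Closure of {BatchNo, SupplierID} is {BatchNo, InspectorID, MachineID, Material, OperatorID, ShiftID, SupplierID, Weight}, the whole schema; {BatchNo, SupplierID} is a candidate key.
Any other superkey properly contains one of these, so there are no further candidate keys.

{BatchNo, InspectorID}, {BatchNo, SupplierID}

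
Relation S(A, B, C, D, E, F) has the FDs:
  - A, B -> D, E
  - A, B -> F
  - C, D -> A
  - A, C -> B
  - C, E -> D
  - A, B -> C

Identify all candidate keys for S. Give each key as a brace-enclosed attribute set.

{A, B}, {A, C}, {C, D}, {C, E}

{A, B}⁺ = {A, B, C, D, E, F}, which is every attribute, so {A, B} is a candidate key.
{A, C}⁺ = {A, B, C, D, E, F}, which is every attribute, so {A, C} is a candidate key.
{C, D}⁺ = {A, B, C, D, E, F}, which is every attribute, so {C, D} is a candidate key.
{C, E}⁺ = {A, B, C, D, E, F}, which is every attribute, so {C, E} is a candidate key.
Any other superkey properly contains one of these, so there are no further candidate keys.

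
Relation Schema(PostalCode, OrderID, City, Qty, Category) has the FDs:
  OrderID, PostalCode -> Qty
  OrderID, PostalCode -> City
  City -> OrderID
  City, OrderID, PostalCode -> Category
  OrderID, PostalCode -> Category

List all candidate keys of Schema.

No FD produces {PostalCode}, so it must be in every candidate key.
Closure of {City, PostalCode} is {Category, City, OrderID, PostalCode, Qty}, the whole schema; {City, PostalCode} is a candidate key.
Closure of {OrderID, PostalCode} is {Category, City, OrderID, PostalCode, Qty}, the whole schema; {OrderID, PostalCode} is a candidate key.
These are minimal and exhaustive — every other superkey contains one of them.

{City, PostalCode}, {OrderID, PostalCode}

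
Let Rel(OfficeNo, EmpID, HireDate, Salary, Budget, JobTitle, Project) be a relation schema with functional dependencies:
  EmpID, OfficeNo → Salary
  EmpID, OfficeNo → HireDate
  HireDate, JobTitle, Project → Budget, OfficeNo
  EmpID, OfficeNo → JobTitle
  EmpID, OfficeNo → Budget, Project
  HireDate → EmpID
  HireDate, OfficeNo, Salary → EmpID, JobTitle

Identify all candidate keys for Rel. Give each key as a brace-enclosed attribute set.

Closure of {EmpID, OfficeNo} is {Budget, EmpID, HireDate, JobTitle, OfficeNo, Project, Salary}, the whole schema; {EmpID, OfficeNo} is a candidate key.
Closure of {HireDate, OfficeNo} is {Budget, EmpID, HireDate, JobTitle, OfficeNo, Project, Salary}, the whole schema; {HireDate, OfficeNo} is a candidate key.
Closure of {HireDate, JobTitle, Project} is {Budget, EmpID, HireDate, JobTitle, OfficeNo, Project, Salary}, the whole schema; {HireDate, JobTitle, Project} is a candidate key.
These are minimal and exhaustive — every other superkey contains one of them.

{EmpID, OfficeNo}, {HireDate, JobTitle, Project}, {HireDate, OfficeNo}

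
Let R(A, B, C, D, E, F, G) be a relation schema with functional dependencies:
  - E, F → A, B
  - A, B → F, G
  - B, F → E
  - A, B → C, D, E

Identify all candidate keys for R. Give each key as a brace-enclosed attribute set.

{A, B}, {B, F}, {E, F}

{A, B}⁺ = {A, B, C, D, E, F, G} — all of the relation — so {A, B} is a candidate key.
{B, F}⁺ = {A, B, C, D, E, F, G} — all of the relation — so {B, F} is a candidate key.
{E, F}⁺ = {A, B, C, D, E, F, G} — all of the relation — so {E, F} is a candidate key.
Any other superkey properly contains one of these, so there are no further candidate keys.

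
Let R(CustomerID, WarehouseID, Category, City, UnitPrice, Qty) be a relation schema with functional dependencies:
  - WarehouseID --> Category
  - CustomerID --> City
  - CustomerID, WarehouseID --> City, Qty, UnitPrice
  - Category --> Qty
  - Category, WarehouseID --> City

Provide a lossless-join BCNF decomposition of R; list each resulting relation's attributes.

Candidate key of the original relation: {CustomerID, WarehouseID}.
{Category, City, CustomerID, Qty, UnitPrice, WarehouseID}: {WarehouseID} determines {Category, City, Qty, WarehouseID} here but is not a superkey — split on WarehouseID --> Category, City, Qty, giving {Category, City, Qty, WarehouseID} and {CustomerID, UnitPrice, WarehouseID}.
{Category, City, Qty, WarehouseID}: {Category} determines {Category, Qty} here but is not a superkey — split on Category --> Qty, giving {Category, Qty} and {Category, City, WarehouseID}.
{Category, Qty} is in BCNF.
{Category, City, WarehouseID} is in BCNF.
{CustomerID, UnitPrice, WarehouseID} is in BCNF.

{Category, City, WarehouseID}; {Category, Qty}; {CustomerID, UnitPrice, WarehouseID}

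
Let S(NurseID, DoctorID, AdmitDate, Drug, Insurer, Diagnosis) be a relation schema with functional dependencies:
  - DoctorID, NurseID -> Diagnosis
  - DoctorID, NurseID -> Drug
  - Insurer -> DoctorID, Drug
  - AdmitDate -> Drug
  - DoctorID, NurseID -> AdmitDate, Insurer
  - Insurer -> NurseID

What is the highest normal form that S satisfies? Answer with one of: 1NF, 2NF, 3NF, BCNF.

2NF

Candidate keys: {DoctorID, NurseID}, {Insurer}. Prime attributes: {DoctorID, Insurer, NurseID}.
AdmitDate -> Drug breaks BCNF: {AdmitDate}⁺ = {AdmitDate, Drug}, so {AdmitDate} is not a superkey.
Because {Drug} is non-prime and the left side of AdmitDate -> Drug is not a superkey, the relation is not in 3NF.
Checking every proper subset of each key, none determines a non-prime attribute — 2NF is satisfied.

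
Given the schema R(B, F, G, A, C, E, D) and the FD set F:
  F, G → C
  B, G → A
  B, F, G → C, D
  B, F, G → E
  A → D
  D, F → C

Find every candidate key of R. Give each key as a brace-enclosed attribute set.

{B, F, G}

{B, F, G} never appear on the right of any FD, so every key must include all of them.
{B, F, G}⁺ = {A, B, C, D, E, F, G} — all of the relation — so {B, F, G} is a candidate key.
No smaller or unrelated set reaches every attribute, so there are no other keys.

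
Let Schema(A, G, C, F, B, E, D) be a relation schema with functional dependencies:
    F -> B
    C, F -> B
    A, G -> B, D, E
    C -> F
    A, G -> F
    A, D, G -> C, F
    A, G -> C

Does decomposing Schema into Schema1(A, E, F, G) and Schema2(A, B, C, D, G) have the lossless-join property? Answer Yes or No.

Yes

Schema1 ∩ Schema2 = {A, G}; its closure under F is {A, B, C, D, E, F, G}.
Since Schema1 ⊆ {A, B, C, D, E, F, G}, the intersection is a superkey of Schema1; the decomposition is lossless.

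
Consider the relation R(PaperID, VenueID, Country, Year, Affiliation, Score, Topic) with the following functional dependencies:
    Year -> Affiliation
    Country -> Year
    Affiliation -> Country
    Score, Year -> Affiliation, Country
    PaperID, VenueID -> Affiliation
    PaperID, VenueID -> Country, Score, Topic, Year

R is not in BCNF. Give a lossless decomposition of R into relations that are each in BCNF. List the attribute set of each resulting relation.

Candidate key of the original relation: {PaperID, VenueID}.
In {Affiliation, Country, PaperID, Score, Topic, VenueID, Year}, {Year} is not a superkey ({Year}⁺ restricted to this set is {Affiliation, Country, Year}), so split on Year -> Affiliation, Country into {Affiliation, Country, Year} and {PaperID, Score, Topic, VenueID, Year}.
{Affiliation, Country, Year} has no BCNF violation.
{PaperID, Score, Topic, VenueID, Year} has no BCNF violation.

{Affiliation, Country, Year}; {PaperID, Score, Topic, VenueID, Year}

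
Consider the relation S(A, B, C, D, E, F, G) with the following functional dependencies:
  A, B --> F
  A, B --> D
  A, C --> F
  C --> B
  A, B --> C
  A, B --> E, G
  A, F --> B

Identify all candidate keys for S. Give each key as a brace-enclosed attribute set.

{A, B}, {A, C}, {A, F}

No FD produces {A}, so it must be in every candidate key.
{A, B} is a candidate key since {A, B}⁺ = {A, B, C, D, E, F, G} covers every attribute.
{A, C} is a candidate key since {A, C}⁺ = {A, B, C, D, E, F, G} covers every attribute.
{A, F} is a candidate key since {A, F}⁺ = {A, B, C, D, E, F, G} covers every attribute.
No proper subset of any of these is a key, and no other minimal superkey exists.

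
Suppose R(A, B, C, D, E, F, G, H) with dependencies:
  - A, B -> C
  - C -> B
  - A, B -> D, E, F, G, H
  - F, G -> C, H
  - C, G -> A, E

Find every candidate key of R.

{A, B}, {A, C}, {C, G}, {F, G}

{A, B} is a candidate key since {A, B}⁺ = {A, B, C, D, E, F, G, H} covers every attribute.
{A, C} is a candidate key since {A, C}⁺ = {A, B, C, D, E, F, G, H} covers every attribute.
{C, G} is a candidate key since {C, G}⁺ = {A, B, C, D, E, F, G, H} covers every attribute.
{F, G} is a candidate key since {F, G}⁺ = {A, B, C, D, E, F, G, H} covers every attribute.
No proper subset of any of these is a key, and no other minimal superkey exists.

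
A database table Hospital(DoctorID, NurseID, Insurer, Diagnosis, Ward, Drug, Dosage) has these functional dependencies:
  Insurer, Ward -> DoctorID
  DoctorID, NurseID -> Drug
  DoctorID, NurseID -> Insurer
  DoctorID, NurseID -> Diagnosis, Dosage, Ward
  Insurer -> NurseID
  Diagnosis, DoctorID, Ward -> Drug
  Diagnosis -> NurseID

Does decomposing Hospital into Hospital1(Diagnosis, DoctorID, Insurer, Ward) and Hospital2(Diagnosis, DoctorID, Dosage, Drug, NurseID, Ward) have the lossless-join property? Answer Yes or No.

Yes

The shared attributes are {Diagnosis, DoctorID, Ward} and {Diagnosis, DoctorID, Ward}⁺ = {Diagnosis, DoctorID, Dosage, Drug, Insurer, NurseID, Ward}.
This includes all of Hospital1, so the common attributes are a superkey of Hospital1 — the join is lossless.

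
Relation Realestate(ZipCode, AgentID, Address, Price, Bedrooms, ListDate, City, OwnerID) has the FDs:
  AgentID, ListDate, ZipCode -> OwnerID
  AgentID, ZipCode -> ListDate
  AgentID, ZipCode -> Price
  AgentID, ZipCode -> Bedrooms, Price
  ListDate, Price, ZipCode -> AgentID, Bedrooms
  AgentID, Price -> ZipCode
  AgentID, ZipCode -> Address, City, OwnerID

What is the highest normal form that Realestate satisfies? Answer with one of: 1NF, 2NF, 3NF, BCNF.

BCNF

Candidate keys: {AgentID, Price}, {AgentID, ZipCode}, {ListDate, Price, ZipCode}. Prime attributes: {AgentID, ListDate, Price, ZipCode}.
Each dependency's left side is a superkey — BCNF holds.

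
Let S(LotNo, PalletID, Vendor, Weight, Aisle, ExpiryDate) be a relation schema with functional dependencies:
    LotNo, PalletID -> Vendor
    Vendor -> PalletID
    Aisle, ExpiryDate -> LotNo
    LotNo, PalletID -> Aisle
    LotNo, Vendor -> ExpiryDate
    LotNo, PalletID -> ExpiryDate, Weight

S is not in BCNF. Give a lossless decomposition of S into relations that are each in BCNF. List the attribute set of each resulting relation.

{Aisle, ExpiryDate, LotNo}; {Aisle, ExpiryDate, Vendor, Weight}; {PalletID, Vendor}

Candidate keys of the original relation: {Aisle, ExpiryDate, PalletID}, {Aisle, ExpiryDate, Vendor}, {LotNo, PalletID}, {LotNo, Vendor}.
Within {Aisle, ExpiryDate, LotNo, PalletID, Vendor, Weight}: {Vendor}⁺ ∩ {Aisle, ExpiryDate, LotNo, PalletID, Vendor, Weight} = {PalletID, Vendor}, not the whole set, so Vendor -> PalletID violates BCNF; decompose into {PalletID, Vendor} and {Aisle, ExpiryDate, LotNo, Vendor, Weight}.
{PalletID, Vendor}: every determinant is a superkey — BCNF.
Within {Aisle, ExpiryDate, LotNo, Vendor, Weight}: {Aisle, ExpiryDate}⁺ ∩ {Aisle, ExpiryDate, LotNo, Vendor, Weight} = {Aisle, ExpiryDate, LotNo}, not the whole set, so Aisle, ExpiryDate -> LotNo violates BCNF; decompose into {Aisle, ExpiryDate, LotNo} and {Aisle, ExpiryDate, Vendor, Weight}.
{Aisle, ExpiryDate, LotNo}: every determinant is a superkey — BCNF.
{Aisle, ExpiryDate, Vendor, Weight}: every determinant is a superkey — BCNF.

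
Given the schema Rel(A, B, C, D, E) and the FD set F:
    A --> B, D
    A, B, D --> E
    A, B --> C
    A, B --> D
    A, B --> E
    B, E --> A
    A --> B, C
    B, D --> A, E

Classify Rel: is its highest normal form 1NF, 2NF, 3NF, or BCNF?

Candidate keys: {A}, {B, D}, {B, E}. Prime attributes: {A, B, D, E}.
Every FD has a superkey on the left, so the relation is in BCNF.

BCNF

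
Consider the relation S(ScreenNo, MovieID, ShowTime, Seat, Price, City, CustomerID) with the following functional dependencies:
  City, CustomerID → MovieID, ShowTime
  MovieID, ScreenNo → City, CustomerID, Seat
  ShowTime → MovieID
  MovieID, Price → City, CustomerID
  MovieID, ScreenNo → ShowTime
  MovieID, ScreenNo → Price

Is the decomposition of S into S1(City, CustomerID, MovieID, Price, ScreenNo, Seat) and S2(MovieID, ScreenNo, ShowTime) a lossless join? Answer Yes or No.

Yes

The shared attributes are {MovieID, ScreenNo} and {MovieID, ScreenNo}⁺ = {City, CustomerID, MovieID, Price, ScreenNo, Seat, ShowTime}.
S1 is contained in that closure, so S1 ∩ S2 → S1 holds and the join is lossless.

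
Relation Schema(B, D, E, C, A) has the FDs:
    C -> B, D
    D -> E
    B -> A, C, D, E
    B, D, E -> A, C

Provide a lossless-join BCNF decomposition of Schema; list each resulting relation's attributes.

Candidate keys of the original relation: {B}, {C}.
In {A, B, C, D, E}, {D} is not a superkey ({D}⁺ restricted to this set is {D, E}), so split on D -> E into {D, E} and {A, B, C, D}.
{D, E} has no BCNF violation.
{A, B, C, D} has no BCNF violation.

{A, B, C, D}; {D, E}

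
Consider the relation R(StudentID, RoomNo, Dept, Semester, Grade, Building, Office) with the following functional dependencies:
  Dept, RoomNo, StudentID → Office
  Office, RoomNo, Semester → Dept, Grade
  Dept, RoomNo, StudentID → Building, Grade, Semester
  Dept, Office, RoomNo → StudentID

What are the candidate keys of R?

{Dept, Office, RoomNo}, {Dept, RoomNo, StudentID}, {Office, RoomNo, Semester}

{RoomNo} never appears on the right of any FD, so every key must include it.
{Dept, Office, RoomNo}⁺ = {Building, Dept, Grade, Office, RoomNo, Semester, StudentID}, which is every attribute, so {Dept, Office, RoomNo} is a candidate key.
{Dept, RoomNo, StudentID}⁺ = {Building, Dept, Grade, Office, RoomNo, Semester, StudentID}, which is every attribute, so {Dept, RoomNo, StudentID} is a candidate key.
{Office, RoomNo, Semester}⁺ = {Building, Dept, Grade, Office, RoomNo, Semester, StudentID}, which is every attribute, so {Office, RoomNo, Semester} is a candidate key.
No proper subset of any of these is a key, and no other minimal superkey exists.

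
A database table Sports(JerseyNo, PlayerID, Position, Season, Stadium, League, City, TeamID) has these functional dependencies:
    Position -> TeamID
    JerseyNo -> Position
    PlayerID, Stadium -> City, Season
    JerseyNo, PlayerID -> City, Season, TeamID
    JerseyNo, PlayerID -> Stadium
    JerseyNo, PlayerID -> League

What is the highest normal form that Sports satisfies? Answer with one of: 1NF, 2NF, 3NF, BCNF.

1NF

Candidate key: {JerseyNo, PlayerID}. Prime attributes: {JerseyNo, PlayerID}.
Position -> TeamID breaks BCNF: {Position}⁺ = {Position, TeamID}, so {Position} is not a superkey.
Position -> TeamID has non-prime {TeamID} on the right and a non-superkey on the left, so 3NF fails.
The proper key subset {JerseyNo} of {JerseyNo, PlayerID} determines non-prime {Position, TeamID}, so the relation is not even in 2NF.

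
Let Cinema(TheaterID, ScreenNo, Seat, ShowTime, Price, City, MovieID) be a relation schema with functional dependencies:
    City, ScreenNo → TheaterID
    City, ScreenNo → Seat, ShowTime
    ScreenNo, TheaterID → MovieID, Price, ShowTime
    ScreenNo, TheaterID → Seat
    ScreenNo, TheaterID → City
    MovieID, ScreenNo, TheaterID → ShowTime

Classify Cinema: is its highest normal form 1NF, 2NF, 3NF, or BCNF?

BCNF

Candidate keys: {City, ScreenNo}, {ScreenNo, TheaterID}. Prime attributes: {City, ScreenNo, TheaterID}.
Every FD has a superkey on the left, so the relation is in BCNF.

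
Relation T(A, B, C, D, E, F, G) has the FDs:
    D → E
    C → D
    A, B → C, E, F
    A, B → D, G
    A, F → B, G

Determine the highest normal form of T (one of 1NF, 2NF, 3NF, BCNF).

Candidate keys: {A, B}, {A, F}. Prime attributes: {A, B, F}.
For D → E we have {D}⁺ = {D, E}; {D} is not a superkey, so BCNF fails.
Because {E} is non-prime and the left side of D → E is not a superkey, the relation is not in 3NF.
Checking every proper subset of each key, none determines a non-prime attribute — 2NF is satisfied.

2NF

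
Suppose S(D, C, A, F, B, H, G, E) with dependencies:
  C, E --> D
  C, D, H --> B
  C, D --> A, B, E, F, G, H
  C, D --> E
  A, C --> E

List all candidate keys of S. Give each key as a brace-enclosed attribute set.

{A, C}, {C, D}, {C, E}

No FD produces {C}, so it must be in every candidate key.
{A, C}⁺ = {A, B, C, D, E, F, G, H} — all of the relation — so {A, C} is a candidate key.
{C, D}⁺ = {A, B, C, D, E, F, G, H} — all of the relation — so {C, D} is a candidate key.
{C, E}⁺ = {A, B, C, D, E, F, G, H} — all of the relation — so {C, E} is a candidate key.
Any other superkey properly contains one of these, so there are no further candidate keys.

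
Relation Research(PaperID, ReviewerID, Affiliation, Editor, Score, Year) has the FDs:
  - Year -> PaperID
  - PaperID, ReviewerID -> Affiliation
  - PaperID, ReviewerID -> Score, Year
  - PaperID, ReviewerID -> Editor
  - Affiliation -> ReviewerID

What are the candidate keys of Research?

{Affiliation, PaperID} is a candidate key since {Affiliation, PaperID}⁺ = {Affiliation, Editor, PaperID, ReviewerID, Score, Year} covers every attribute.
{Affiliation, Year} is a candidate key since {Affiliation, Year}⁺ = {Affiliation, Editor, PaperID, ReviewerID, Score, Year} covers every attribute.
{PaperID, ReviewerID} is a candidate key since {PaperID, ReviewerID}⁺ = {Affiliation, Editor, PaperID, ReviewerID, Score, Year} covers every attribute.
{ReviewerID, Year} is a candidate key since {ReviewerID, Year}⁺ = {Affiliation, Editor, PaperID, ReviewerID, Score, Year} covers every attribute.
Any other superkey properly contains one of these, so there are no further candidate keys.

{Affiliation, PaperID}, {Affiliation, Year}, {PaperID, ReviewerID}, {ReviewerID, Year}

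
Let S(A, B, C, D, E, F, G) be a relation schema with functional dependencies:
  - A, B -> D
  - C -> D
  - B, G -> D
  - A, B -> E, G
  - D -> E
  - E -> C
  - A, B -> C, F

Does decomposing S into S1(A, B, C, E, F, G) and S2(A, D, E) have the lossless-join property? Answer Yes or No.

Yes

S1 ∩ S2 = {A, E}; its closure under F is {A, C, D, E}.
S2 is contained in that closure, so S1 ∩ S2 -> S2 holds and the join is lossless.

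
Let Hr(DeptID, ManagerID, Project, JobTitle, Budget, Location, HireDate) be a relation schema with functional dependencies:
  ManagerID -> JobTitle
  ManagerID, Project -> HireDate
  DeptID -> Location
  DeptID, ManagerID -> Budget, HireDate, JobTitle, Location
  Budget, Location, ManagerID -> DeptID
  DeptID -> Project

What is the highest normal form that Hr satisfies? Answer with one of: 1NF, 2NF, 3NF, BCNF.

1NF

Candidate keys: {Budget, Location, ManagerID}, {DeptID, ManagerID}. Prime attributes: {Budget, DeptID, Location, ManagerID}.
ManagerID -> JobTitle: {ManagerID}⁺ = {JobTitle, ManagerID}, which is not all of the attributes, so the left side is not a superkey — BCNF is violated.
ManagerID -> JobTitle has non-prime {JobTitle} on the right and a non-superkey on the left, so 3NF fails.
The proper key subset {DeptID} of {DeptID, ManagerID} determines non-prime {Project}, so the relation is not even in 2NF.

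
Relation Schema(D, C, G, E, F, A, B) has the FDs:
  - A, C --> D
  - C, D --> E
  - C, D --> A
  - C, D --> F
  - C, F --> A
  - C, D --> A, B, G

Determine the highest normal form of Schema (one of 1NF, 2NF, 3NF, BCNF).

Candidate keys: {A, C}, {C, D}, {C, F}. Prime attributes: {A, C, D, F}.
Each dependency's left side is a superkey — BCNF holds.

BCNF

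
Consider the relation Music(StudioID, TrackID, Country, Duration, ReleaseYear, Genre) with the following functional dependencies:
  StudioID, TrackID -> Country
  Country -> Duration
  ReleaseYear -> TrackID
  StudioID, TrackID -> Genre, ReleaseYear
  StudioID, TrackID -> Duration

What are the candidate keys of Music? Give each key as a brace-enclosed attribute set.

No FD produces {StudioID}, so it must be in every candidate key.
Closure of {ReleaseYear, StudioID} is {Country, Duration, Genre, ReleaseYear, StudioID, TrackID}, the whole schema; {ReleaseYear, StudioID} is a candidate key.
Closure of {StudioID, TrackID} is {Country, Duration, Genre, ReleaseYear, StudioID, TrackID}, the whole schema; {StudioID, TrackID} is a candidate key.
No proper subset of any of these is a key, and no other minimal superkey exists.

{ReleaseYear, StudioID}, {StudioID, TrackID}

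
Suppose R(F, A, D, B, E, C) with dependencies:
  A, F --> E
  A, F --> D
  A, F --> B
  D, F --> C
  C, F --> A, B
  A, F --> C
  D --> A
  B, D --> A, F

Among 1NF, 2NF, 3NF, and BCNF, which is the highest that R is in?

3NF

Candidate keys: {A, F}, {B, D}, {C, F}, {D, F}. Prime attributes: {A, B, C, D, F}.
For D --> A we have {D}⁺ = {A, D}; {D} is not a superkey, so BCNF fails.
Since {A} ⊆ prime attributes and every other non-superkey FD also has a prime right side, the schema is in 3NF.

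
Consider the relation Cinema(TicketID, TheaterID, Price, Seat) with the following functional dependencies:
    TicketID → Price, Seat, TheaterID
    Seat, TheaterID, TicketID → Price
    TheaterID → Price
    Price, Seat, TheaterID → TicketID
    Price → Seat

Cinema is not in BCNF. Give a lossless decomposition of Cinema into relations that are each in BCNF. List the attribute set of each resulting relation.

Candidate keys of the original relation: {TheaterID}, {TicketID}.
Within {Price, Seat, TheaterID, TicketID}: {Price}⁺ ∩ {Price, Seat, TheaterID, TicketID} = {Price, Seat}, not the whole set, so Price → Seat violates BCNF; decompose into {Price, Seat} and {Price, TheaterID, TicketID}.
{Price, Seat}: every determinant is a superkey — BCNF.
{Price, TheaterID, TicketID}: every determinant is a superkey — BCNF.

{Price, Seat}; {Price, TheaterID, TicketID}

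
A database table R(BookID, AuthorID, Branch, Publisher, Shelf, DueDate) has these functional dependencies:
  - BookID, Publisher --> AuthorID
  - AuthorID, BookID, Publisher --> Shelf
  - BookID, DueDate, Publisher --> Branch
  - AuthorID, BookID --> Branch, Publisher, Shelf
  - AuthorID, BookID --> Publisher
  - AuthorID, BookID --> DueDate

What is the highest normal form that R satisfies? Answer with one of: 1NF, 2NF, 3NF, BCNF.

BCNF

Candidate keys: {AuthorID, BookID}, {BookID, Publisher}. Prime attributes: {AuthorID, BookID, Publisher}.
Every FD has a superkey on the left, so the relation is in BCNF.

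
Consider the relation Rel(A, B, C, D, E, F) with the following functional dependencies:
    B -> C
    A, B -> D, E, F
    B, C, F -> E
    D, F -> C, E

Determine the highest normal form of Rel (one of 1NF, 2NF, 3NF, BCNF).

Candidate key: {A, B}. Prime attributes: {A, B}.
B -> C: {B}⁺ = {B, C}, which is not all of the attributes, so the left side is not a superkey — BCNF is violated.
Because {C} is non-prime and the left side of B -> C is not a superkey, the relation is not in 3NF.
Since {B} ⊂ {A, B} and {B}⁺ ⊇ {C} with {C} non-prime, there is a partial dependency; 2NF fails.

1NF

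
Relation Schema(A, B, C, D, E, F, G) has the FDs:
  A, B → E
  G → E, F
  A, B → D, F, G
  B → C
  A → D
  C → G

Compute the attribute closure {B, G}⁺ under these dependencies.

{B, C, E, F, G}

Start with {B, G}.
G → E, F applies; add {E, F} → now {B, E, F, G}.
B → C applies; add {C} → now {B, C, E, F, G}.
No further FD applies.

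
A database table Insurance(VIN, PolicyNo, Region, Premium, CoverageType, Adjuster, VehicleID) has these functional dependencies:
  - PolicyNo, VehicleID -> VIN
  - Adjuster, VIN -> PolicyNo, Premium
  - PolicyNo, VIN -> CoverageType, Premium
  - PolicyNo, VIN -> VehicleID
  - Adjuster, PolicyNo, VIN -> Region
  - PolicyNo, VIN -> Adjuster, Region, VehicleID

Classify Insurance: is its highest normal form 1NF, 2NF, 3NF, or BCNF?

BCNF

Candidate keys: {Adjuster, VIN}, {PolicyNo, VIN}, {PolicyNo, VehicleID}. Prime attributes: {Adjuster, PolicyNo, VIN, VehicleID}.
The left-hand side of every FD is a superkey, so BCNF is satisfied.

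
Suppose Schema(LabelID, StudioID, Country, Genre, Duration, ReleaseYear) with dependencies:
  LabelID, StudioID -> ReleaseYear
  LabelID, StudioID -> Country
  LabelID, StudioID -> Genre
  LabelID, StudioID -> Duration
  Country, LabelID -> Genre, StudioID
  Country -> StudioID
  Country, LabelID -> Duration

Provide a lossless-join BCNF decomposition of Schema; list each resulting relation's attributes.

{Country, Duration, Genre, LabelID, ReleaseYear}; {Country, StudioID}

Candidate keys of the original relation: {Country, LabelID}, {LabelID, StudioID}.
{Country, Duration, Genre, LabelID, ReleaseYear, StudioID}: {Country} determines {Country, StudioID} here but is not a superkey — split on Country -> StudioID, giving {Country, StudioID} and {Country, Duration, Genre, LabelID, ReleaseYear}.
{Country, StudioID}: every determinant is a superkey — BCNF.
{Country, Duration, Genre, LabelID, ReleaseYear}: every determinant is a superkey — BCNF.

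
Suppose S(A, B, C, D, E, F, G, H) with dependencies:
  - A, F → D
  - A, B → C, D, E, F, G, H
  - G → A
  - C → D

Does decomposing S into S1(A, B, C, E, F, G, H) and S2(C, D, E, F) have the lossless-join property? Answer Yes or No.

Yes

The shared attributes are {C, E, F} and {C, E, F}⁺ = {C, D, E, F}.
Since S2 ⊆ {C, D, E, F}, the intersection is a superkey of S2; the decomposition is lossless.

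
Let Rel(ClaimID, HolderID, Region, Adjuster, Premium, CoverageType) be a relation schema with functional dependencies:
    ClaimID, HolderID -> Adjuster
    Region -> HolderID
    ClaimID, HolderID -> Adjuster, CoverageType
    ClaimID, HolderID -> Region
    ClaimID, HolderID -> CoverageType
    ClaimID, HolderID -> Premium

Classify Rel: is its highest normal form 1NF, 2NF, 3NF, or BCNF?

3NF

Candidate keys: {ClaimID, HolderID}, {ClaimID, Region}. Prime attributes: {ClaimID, HolderID, Region}.
For Region -> HolderID we have {Region}⁺ = {HolderID, Region}; {Region} is not a superkey, so BCNF fails.
Since {HolderID} ⊆ prime attributes and every other non-superkey FD also has a prime right side, the schema is in 3NF.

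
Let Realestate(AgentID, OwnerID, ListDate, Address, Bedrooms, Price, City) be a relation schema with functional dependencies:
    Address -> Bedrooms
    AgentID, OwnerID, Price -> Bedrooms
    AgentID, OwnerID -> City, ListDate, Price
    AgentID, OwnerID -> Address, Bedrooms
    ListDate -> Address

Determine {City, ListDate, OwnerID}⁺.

Start with {City, ListDate, OwnerID}.
ListDate -> Address applies; add {Address} → now {Address, City, ListDate, OwnerID}.
Address -> Bedrooms applies; add {Bedrooms} → now {Address, Bedrooms, City, ListDate, OwnerID}.
No further FD applies.

{Address, Bedrooms, City, ListDate, OwnerID}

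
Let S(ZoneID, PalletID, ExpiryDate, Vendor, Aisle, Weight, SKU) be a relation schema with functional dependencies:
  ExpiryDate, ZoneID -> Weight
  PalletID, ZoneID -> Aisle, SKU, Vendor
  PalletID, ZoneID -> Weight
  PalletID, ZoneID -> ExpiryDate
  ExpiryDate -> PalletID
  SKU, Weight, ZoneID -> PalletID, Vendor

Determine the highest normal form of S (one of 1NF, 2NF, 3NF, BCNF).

3NF

Candidate keys: {ExpiryDate, ZoneID}, {PalletID, ZoneID}, {SKU, Weight, ZoneID}. Prime attributes: {ExpiryDate, PalletID, SKU, Weight, ZoneID}.
For ExpiryDate -> PalletID we have {ExpiryDate}⁺ = {ExpiryDate, PalletID}; {ExpiryDate} is not a superkey, so BCNF fails.
Its right-hand attributes {PalletID} are all prime, as are those of every other non-superkey FD — the relation is in 3NF.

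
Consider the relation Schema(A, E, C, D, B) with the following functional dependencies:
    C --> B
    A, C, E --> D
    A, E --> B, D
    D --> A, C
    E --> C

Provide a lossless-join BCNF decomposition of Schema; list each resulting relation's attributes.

Candidate keys of the original relation: {A, E}, {D, E}.
{A, B, C, D, E}: {C} determines {B, C} here but is not a superkey — split on C --> B, giving {B, C} and {A, C, D, E}.
{B, C} is in BCNF.
{A, C, D, E}: {D} determines {A, C, D} here but is not a superkey — split on D --> A, C, giving {A, C, D} and {D, E}.
{A, C, D} is in BCNF.
{D, E} is in BCNF.

{A, C, D}; {B, C}; {D, E}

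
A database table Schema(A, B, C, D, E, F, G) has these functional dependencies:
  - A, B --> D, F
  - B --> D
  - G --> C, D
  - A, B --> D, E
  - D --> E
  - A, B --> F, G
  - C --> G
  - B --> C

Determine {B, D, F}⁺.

Start with {B, D, F}.
D --> E applies; add {E} → now {B, D, E, F}.
B --> C applies; add {C} → now {B, C, D, E, F}.
C --> G applies; add {G} → now {B, C, D, E, F, G}.
No further FD applies.

{B, C, D, E, F, G}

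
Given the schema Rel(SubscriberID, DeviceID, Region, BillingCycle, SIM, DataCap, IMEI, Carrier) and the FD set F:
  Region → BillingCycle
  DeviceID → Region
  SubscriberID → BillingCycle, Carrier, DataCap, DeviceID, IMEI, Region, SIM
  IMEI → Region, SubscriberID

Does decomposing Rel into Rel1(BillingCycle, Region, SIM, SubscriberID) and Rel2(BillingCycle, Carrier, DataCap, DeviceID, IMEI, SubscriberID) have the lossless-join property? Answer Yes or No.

Yes

Rel1 ∩ Rel2 = {BillingCycle, SubscriberID}; its closure under F is {BillingCycle, Carrier, DataCap, DeviceID, IMEI, Region, SIM, SubscriberID}.
Since Rel1 ⊆ {BillingCycle, Carrier, DataCap, DeviceID, IMEI, Region, SIM, SubscriberID}, the intersection is a superkey of Rel1; the decomposition is lossless.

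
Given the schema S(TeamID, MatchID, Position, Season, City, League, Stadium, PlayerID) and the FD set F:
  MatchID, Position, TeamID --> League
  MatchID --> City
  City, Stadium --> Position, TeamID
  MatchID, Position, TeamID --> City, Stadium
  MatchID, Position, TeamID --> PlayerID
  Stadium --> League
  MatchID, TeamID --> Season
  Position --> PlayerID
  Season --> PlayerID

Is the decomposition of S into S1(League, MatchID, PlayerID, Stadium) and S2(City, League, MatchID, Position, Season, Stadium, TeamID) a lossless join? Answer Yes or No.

Yes

S1 ∩ S2 = {League, MatchID, Stadium}; its closure under F is {City, League, MatchID, PlayerID, Position, Season, Stadium, TeamID}.
This includes all of S1, so the common attributes are a superkey of S1 — the join is lossless.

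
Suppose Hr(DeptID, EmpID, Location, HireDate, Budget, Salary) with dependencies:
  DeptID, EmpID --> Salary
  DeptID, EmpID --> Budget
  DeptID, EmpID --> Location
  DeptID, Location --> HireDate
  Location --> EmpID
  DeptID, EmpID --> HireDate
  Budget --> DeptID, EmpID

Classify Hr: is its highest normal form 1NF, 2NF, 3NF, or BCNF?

3NF

Candidate keys: {Budget}, {DeptID, EmpID}, {DeptID, Location}. Prime attributes: {Budget, DeptID, EmpID, Location}.
Location --> EmpID breaks BCNF: {Location}⁺ = {EmpID, Location}, so {Location} is not a superkey.
But every attribute on its right side ({EmpID}) is prime, and the same holds for every other non-superkey FD, so 3NF still holds.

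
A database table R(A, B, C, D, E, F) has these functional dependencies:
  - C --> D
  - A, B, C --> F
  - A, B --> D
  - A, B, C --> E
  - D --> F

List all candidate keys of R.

No FD produces {A, B, C}, so they must be in every candidate key.
{A, B, C}⁺ = {A, B, C, D, E, F} — all of the relation — so {A, B, C} is a candidate key.
No smaller or unrelated set reaches every attribute, so there are no other keys.

{A, B, C}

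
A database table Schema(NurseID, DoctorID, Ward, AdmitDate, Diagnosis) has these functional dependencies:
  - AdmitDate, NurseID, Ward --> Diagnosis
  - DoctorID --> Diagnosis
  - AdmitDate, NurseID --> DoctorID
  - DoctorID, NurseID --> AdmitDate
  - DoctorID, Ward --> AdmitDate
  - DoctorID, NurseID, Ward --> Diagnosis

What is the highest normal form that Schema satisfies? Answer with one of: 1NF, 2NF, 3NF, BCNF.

Candidate keys: {AdmitDate, NurseID, Ward}, {DoctorID, NurseID, Ward}. Prime attributes: {AdmitDate, DoctorID, NurseID, Ward}.
DoctorID --> Diagnosis: {DoctorID}⁺ = {Diagnosis, DoctorID}, which is not all of the attributes, so the left side is not a superkey — BCNF is violated.
Because {Diagnosis} is non-prime and the left side of DoctorID --> Diagnosis is not a superkey, the relation is not in 3NF.
{AdmitDate, NurseID} is a proper subset of the key {AdmitDate, NurseID, Ward}, and {AdmitDate, NurseID}⁺ contains the non-prime attribute {Diagnosis} — a partial dependency, so 2NF is violated.

1NF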